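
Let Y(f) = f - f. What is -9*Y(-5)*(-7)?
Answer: 0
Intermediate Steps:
Y(f) = 0
-9*Y(-5)*(-7) = -9*0*(-7) = 0*(-7) = 0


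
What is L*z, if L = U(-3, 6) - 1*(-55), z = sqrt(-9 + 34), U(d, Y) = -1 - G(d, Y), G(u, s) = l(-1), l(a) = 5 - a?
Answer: 240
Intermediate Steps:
G(u, s) = 6 (G(u, s) = 5 - 1*(-1) = 5 + 1 = 6)
U(d, Y) = -7 (U(d, Y) = -1 - 1*6 = -1 - 6 = -7)
z = 5 (z = sqrt(25) = 5)
L = 48 (L = -7 - 1*(-55) = -7 + 55 = 48)
L*z = 48*5 = 240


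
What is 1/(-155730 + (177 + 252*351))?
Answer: -1/67101 ≈ -1.4903e-5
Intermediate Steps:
1/(-155730 + (177 + 252*351)) = 1/(-155730 + (177 + 88452)) = 1/(-155730 + 88629) = 1/(-67101) = -1/67101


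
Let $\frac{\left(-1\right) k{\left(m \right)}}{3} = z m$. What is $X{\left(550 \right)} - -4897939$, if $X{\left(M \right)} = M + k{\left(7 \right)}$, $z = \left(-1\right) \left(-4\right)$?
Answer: $4898405$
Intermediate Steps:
$z = 4$
$k{\left(m \right)} = - 12 m$ ($k{\left(m \right)} = - 3 \cdot 4 m = - 12 m$)
$X{\left(M \right)} = -84 + M$ ($X{\left(M \right)} = M - 84 = -84 + M$)
$X{\left(550 \right)} - -4897939 = \left(-84 + 550\right) - -4897939 = 466 + 4897939 = 4898405$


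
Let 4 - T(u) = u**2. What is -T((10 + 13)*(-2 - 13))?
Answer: 119021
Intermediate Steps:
T(u) = 4 - u**2
-T((10 + 13)*(-2 - 13)) = -(4 - ((10 + 13)*(-2 - 13))**2) = -(4 - (23*(-15))**2) = -(4 - 1*(-345)**2) = -(4 - 1*119025) = -(4 - 119025) = -1*(-119021) = 119021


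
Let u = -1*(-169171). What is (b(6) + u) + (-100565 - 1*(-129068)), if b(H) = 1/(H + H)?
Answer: 2372089/12 ≈ 1.9767e+5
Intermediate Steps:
b(H) = 1/(2*H)
u = 169171
(b(6) + u) + (-100565 - 1*(-129068)) = ((½)/6 + 169171) + (-100565 - 1*(-129068)) = ((½)*(⅙) + 169171) + (-100565 + 129068) = (1/12 + 169171) + 28503 = 2030053/12 + 28503 = 2372089/12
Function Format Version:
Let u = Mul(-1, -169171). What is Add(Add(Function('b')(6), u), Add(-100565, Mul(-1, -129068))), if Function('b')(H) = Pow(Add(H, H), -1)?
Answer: Rational(2372089, 12) ≈ 1.9767e+5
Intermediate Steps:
Function('b')(H) = Mul(Rational(1, 2), Pow(H, -1)) (Function('b')(H) = Pow(Mul(2, H), -1) = Mul(Rational(1, 2), Pow(H, -1)))
u = 169171
Add(Add(Function('b')(6), u), Add(-100565, Mul(-1, -129068))) = Add(Add(Mul(Rational(1, 2), Pow(6, -1)), 169171), Add(-100565, Mul(-1, -129068))) = Add(Add(Mul(Rational(1, 2), Rational(1, 6)), 169171), Add(-100565, 129068)) = Add(Add(Rational(1, 12), 169171), 28503) = Add(Rational(2030053, 12), 28503) = Rational(2372089, 12)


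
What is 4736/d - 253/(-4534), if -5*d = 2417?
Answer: -106753619/10958678 ≈ -9.7415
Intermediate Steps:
d = -2417/5 (d = -⅕*2417 = -2417/5 ≈ -483.40)
4736/d - 253/(-4534) = 4736/(-2417/5) - 253/(-4534) = 4736*(-5/2417) - 253*(-1/4534) = -23680/2417 + 253/4534 = -106753619/10958678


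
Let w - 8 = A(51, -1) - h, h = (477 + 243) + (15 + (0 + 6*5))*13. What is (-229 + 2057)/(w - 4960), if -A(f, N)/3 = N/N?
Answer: -457/1565 ≈ -0.29201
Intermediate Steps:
A(f, N) = -3 (A(f, N) = -3*N/N = -3*1 = -3)
h = 1305 (h = 720 + (15 + (0 + 30))*13 = 720 + (15 + 30)*13 = 720 + 45*13 = 720 + 585 = 1305)
w = -1300 (w = 8 + (-3 - 1*1305) = 8 + (-3 - 1305) = 8 - 1308 = -1300)
(-229 + 2057)/(w - 4960) = (-229 + 2057)/(-1300 - 4960) = 1828/(-6260) = 1828*(-1/6260) = -457/1565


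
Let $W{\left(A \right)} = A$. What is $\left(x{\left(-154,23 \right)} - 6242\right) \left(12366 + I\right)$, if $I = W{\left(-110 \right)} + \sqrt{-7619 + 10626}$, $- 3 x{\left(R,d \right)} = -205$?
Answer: $- \frac{226993376}{3} - \frac{18521 \sqrt{3007}}{3} \approx -7.6003 \cdot 10^{7}$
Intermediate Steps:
$x{\left(R,d \right)} = \frac{205}{3}$ ($x{\left(R,d \right)} = \left(- \frac{1}{3}\right) \left(-205\right) = \frac{205}{3}$)
$I = -110 + \sqrt{3007}$ ($I = -110 + \sqrt{-7619 + 10626} = -110 + \sqrt{3007} \approx -55.164$)
$\left(x{\left(-154,23 \right)} - 6242\right) \left(12366 + I\right) = \left(\frac{205}{3} - 6242\right) \left(12366 - \left(110 - \sqrt{3007}\right)\right) = - \frac{18521 \left(12256 + \sqrt{3007}\right)}{3} = - \frac{226993376}{3} - \frac{18521 \sqrt{3007}}{3}$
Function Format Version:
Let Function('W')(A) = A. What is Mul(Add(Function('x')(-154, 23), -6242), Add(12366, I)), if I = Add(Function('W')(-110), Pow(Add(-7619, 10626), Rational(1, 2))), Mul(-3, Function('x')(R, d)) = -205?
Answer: Add(Rational(-226993376, 3), Mul(Rational(-18521, 3), Pow(3007, Rational(1, 2)))) ≈ -7.6003e+7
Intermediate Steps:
Function('x')(R, d) = Rational(205, 3) (Function('x')(R, d) = Mul(Rational(-1, 3), -205) = Rational(205, 3))
I = Add(-110, Pow(3007, Rational(1, 2))) (I = Add(-110, Pow(Add(-7619, 10626), Rational(1, 2))) = Add(-110, Pow(3007, Rational(1, 2))) ≈ -55.164)
Mul(Add(Function('x')(-154, 23), -6242), Add(12366, I)) = Mul(Add(Rational(205, 3), -6242), Add(12366, Add(-110, Pow(3007, Rational(1, 2))))) = Mul(Rational(-18521, 3), Add(12256, Pow(3007, Rational(1, 2)))) = Add(Rational(-226993376, 3), Mul(Rational(-18521, 3), Pow(3007, Rational(1, 2))))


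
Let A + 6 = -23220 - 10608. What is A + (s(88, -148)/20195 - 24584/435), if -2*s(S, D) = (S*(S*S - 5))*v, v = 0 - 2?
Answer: -59485198802/1756965 ≈ -33857.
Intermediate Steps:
v = -2
s(S, D) = S*(-5 + S²) (s(S, D) = -S*(S*S - 5)*(-2)/2 = -S*(S² - 5)*(-2)/2 = -S*(-5 + S²)*(-2)/2 = -(-1)*S*(-5 + S²) = S*(-5 + S²))
A = -33834 (A = -6 + (-23220 - 10608) = -6 - 33828 = -33834)
A + (s(88, -148)/20195 - 24584/435) = -33834 + ((88*(-5 + 88²))/20195 - 24584/435) = -33834 + ((88*(-5 + 7744))*(1/20195) - 24584*1/435) = -33834 + ((88*7739)*(1/20195) - 24584/435) = -33834 + (681032*(1/20195) - 24584/435) = -33834 + (681032/20195 - 24584/435) = -33834 - 40044992/1756965 = -59485198802/1756965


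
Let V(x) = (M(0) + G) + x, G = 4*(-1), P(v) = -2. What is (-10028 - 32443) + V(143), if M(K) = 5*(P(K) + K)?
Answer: -42342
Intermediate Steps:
G = -4
M(K) = -10 + 5*K (M(K) = 5*(-2 + K) = -10 + 5*K)
V(x) = -14 + x (V(x) = ((-10 + 5*0) - 4) + x = ((-10 + 0) - 4) + x = (-10 - 4) + x = -14 + x)
(-10028 - 32443) + V(143) = (-10028 - 32443) + (-14 + 143) = -42471 + 129 = -42342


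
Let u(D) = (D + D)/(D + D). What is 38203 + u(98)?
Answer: 38204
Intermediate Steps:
u(D) = 1 (u(D) = (2*D)/((2*D)) = (2*D)*(1/(2*D)) = 1)
38203 + u(98) = 38203 + 1 = 38204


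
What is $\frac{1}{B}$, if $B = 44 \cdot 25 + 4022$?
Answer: $\frac{1}{5122} \approx 0.00019524$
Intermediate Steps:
$B = 5122$ ($B = 1100 + 4022 = 5122$)
$\frac{1}{B} = \frac{1}{5122}$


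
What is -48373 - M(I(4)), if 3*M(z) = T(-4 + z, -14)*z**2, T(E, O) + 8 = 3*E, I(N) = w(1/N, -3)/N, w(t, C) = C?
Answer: -3095605/64 ≈ -48369.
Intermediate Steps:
I(N) = -3/N
T(E, O) = -8 + 3*E
M(z) = z**2*(-20 + 3*z)/3 (M(z) = ((-8 + 3*(-4 + z))*z**2)/3 = ((-8 + (-12 + 3*z))*z**2)/3 = ((-20 + 3*z)*z**2)/3 = (z**2*(-20 + 3*z))/3 = z**2*(-20 + 3*z)/3)
-48373 - M(I(4)) = -48373 - (-3/4)**2*(-20/3 - 3/4) = -48373 - 9*(-89)/(16*12) = -48373 - 1*(-267/64) = -48373 + 267/64 = -3095605/64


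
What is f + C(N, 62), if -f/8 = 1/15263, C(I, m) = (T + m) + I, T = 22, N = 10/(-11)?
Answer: 13950294/167893 ≈ 83.090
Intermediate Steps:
N = -10/11 (N = 10*(-1/11) = -10/11 ≈ -0.90909)
C(I, m) = 22 + I + m (C(I, m) = (22 + m) + I = 22 + I + m)
f = -8/15263 ≈ -0.00052414
f + C(N, 62) = -8/15263 + (22 - 10/11 + 62) = -8/15263 + 914/11 = 13950294/167893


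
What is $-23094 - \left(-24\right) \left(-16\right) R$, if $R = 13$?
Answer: $-28086$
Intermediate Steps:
$-23094 - \left(-24\right) \left(-16\right) R = -23094 - \left(-24\right) \left(-16\right) 13 = -23094 - 384 \cdot 13 = -23094 - 4992 = -28086$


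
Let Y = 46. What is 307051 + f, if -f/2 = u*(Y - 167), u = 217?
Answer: 359565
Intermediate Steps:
f = 52514 (f = -434*(46 - 167) = -434*(-121) = -2*(-26257) = 52514)
307051 + f = 307051 + 52514 = 359565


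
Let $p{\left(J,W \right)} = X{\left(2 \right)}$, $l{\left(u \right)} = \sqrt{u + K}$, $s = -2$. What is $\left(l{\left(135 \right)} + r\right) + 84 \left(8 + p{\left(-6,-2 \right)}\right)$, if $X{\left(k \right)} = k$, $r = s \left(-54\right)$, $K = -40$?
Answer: $948 + \sqrt{95} \approx 957.75$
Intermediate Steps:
$l{\left(u \right)} = \sqrt{-40 + u}$ ($l{\left(u \right)} = \sqrt{u - 40} = \sqrt{-40 + u}$)
$r = 108$ ($r = \left(-2\right) \left(-54\right) = 108$)
$p{\left(J,W \right)} = 2$
$\left(l{\left(135 \right)} + r\right) + 84 \left(8 + p{\left(-6,-2 \right)}\right) = \left(\sqrt{-40 + 135} + 108\right) + 84 \left(8 + 2\right) = \left(\sqrt{95} + 108\right) + 84 \cdot 10 = \left(108 + \sqrt{95}\right) + 840 = 948 + \sqrt{95}$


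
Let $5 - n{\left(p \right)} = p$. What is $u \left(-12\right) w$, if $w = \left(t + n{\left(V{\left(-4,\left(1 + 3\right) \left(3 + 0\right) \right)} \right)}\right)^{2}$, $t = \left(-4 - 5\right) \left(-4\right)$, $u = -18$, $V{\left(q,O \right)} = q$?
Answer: $437400$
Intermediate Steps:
$n{\left(p \right)} = 5 - p$
$t = 36$ ($t = \left(-9\right) \left(-4\right) = 36$)
$w = 2025$ ($w = \left(36 + \left(5 - -4\right)\right)^{2} = \left(36 + \left(5 + 4\right)\right)^{2} = \left(36 + 9\right)^{2} = 45^{2} = 2025$)
$u \left(-12\right) w = \left(-18\right) \left(-12\right) 2025 = 216 \cdot 2025 = 437400$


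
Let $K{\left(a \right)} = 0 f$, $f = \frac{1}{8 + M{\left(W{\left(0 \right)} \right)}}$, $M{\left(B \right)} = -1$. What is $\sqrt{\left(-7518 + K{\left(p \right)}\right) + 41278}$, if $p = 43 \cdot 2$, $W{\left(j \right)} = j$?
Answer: $4 \sqrt{2110} \approx 183.74$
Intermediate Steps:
$p = 86$
$f = \frac{1}{7}$ ($f = \frac{1}{8 - 1} = \frac{1}{7} \approx 0.14286$)
$K{\left(a \right)} = 0$ ($K{\left(a \right)} = 0 \cdot \frac{1}{7} = 0$)
$\sqrt{\left(-7518 + K{\left(p \right)}\right) + 41278} = \sqrt{\left(-7518 + 0\right) + 41278} = \sqrt{-7518 + 41278} = \sqrt{33760} = 4 \sqrt{2110}$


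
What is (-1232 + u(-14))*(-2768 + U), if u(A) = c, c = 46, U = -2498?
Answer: 6245476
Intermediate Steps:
u(A) = 46
(-1232 + u(-14))*(-2768 + U) = (-1232 + 46)*(-2768 - 2498) = -1186*(-5266) = 6245476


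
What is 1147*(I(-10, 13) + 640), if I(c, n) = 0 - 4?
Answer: 729492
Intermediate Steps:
I(c, n) = -4
1147*(I(-10, 13) + 640) = 1147*(-4 + 640) = 1147*636 = 729492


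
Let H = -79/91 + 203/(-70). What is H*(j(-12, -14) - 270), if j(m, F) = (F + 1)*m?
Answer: 195453/455 ≈ 429.57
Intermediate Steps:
j(m, F) = m*(1 + F) (j(m, F) = (1 + F)*m = m*(1 + F))
H = -3429/910 (H = -79*1/91 + 203*(-1/70) = -79/91 - 29/10 = -3429/910 ≈ -3.7681)
H*(j(-12, -14) - 270) = -3429*(-12*(1 - 14) - 270)/910 = -3429*(-12*(-13) - 270)/910 = -3429*(156 - 270)/910 = -3429/910*(-114) = 195453/455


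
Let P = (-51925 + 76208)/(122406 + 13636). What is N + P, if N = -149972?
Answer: -20402466541/136042 ≈ -1.4997e+5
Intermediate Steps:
P = 24283/136042 ≈ 0.17850
N + P = -149972 + 24283/136042 = -20402466541/136042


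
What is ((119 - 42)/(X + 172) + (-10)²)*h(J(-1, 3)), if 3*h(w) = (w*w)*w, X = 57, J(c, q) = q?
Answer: 206793/229 ≈ 903.03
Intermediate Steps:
h(w) = w³/3 (h(w) = ((w*w)*w)/3 = (w²*w)/3 = w³/3)
((119 - 42)/(X + 172) + (-10)²)*h(J(-1, 3)) = ((119 - 42)/(57 + 172) + (-10)²)*((⅓)*3³) = (77/229 + 100)*((⅓)*27) = (77*(1/229) + 100)*9 = (77/229 + 100)*9 = (22977/229)*9 = 206793/229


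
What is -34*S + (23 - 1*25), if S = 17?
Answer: -580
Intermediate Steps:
-34*S + (23 - 1*25) = -34*17 + (23 - 1*25) = -578 + (23 - 25) = -578 - 2 = -580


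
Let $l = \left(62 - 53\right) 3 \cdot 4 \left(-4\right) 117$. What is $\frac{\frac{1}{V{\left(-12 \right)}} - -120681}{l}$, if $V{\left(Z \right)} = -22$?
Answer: $- \frac{2654981}{1111968} \approx -2.3876$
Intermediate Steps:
$l = -50544$ ($l = \left(62 - 53\right) 12 \left(-4\right) 117 = 9 \left(-48\right) 117 = \left(-432\right) 117 = -50544$)
$\frac{\frac{1}{V{\left(-12 \right)}} - -120681}{l} = \frac{\frac{1}{-22} - -120681}{-50544} = \left(- \frac{1}{22} + 120681\right) \left(- \frac{1}{50544}\right) = \frac{2654981}{22} \left(- \frac{1}{50544}\right) = - \frac{2654981}{1111968}$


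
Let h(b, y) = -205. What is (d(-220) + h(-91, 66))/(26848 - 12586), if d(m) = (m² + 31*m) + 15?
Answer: 20695/7131 ≈ 2.9021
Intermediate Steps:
d(m) = 15 + m² + 31*m
(d(-220) + h(-91, 66))/(26848 - 12586) = ((15 + (-220)² + 31*(-220)) - 205)/(26848 - 12586) = ((15 + 48400 - 6820) - 205)/14262 = (41595 - 205)*(1/14262) = 41390*(1/14262) = 20695/7131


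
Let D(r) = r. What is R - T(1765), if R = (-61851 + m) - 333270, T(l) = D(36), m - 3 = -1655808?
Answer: -2050962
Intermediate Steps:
m = -1655805 (m = 3 - 1655808 = -1655805)
T(l) = 36
R = -2050926 (R = (-61851 - 1655805) - 333270 = -1717656 - 333270 = -2050926)
R - T(1765) = -2050926 - 1*36 = -2050926 - 36 = -2050962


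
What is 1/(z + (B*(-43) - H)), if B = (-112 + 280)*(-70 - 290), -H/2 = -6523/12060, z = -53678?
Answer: 6030/15358174337 ≈ 3.9262e-7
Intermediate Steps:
H = 6523/6030 (H = -(-13046)/12060 = -2*(-6523/12060) = 6523/6030 ≈ 1.0818)
B = -60480 (B = 168*(-360) = -60480)
1/(z + (B*(-43) - H)) = 1/(-53678 + (-60480*(-43) - 1*6523/6030)) = 1/(-53678 + (2600640 - 6523/6030)) = 1/(-53678 + 15681852677/6030) = 1/(15358174337/6030) = 6030/15358174337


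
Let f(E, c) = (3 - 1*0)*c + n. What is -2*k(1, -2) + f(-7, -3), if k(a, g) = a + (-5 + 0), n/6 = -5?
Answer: -31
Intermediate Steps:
n = -30 (n = 6*(-5) = -30)
k(a, g) = -5 + a (k(a, g) = a - 5 = -5 + a)
f(E, c) = -30 + 3*c (f(E, c) = (3 - 1*0)*c - 30 = (3 + 0)*c - 30 = 3*c - 30 = -30 + 3*c)
-2*k(1, -2) + f(-7, -3) = -2*(-5 + 1) + (-30 + 3*(-3)) = -2*(-4) + (-30 - 9) = 8 - 39 = -31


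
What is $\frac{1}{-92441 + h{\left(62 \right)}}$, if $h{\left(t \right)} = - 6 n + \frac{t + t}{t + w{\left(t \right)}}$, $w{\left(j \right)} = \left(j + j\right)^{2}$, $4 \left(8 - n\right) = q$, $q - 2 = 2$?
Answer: $- \frac{249}{23028265} \approx -1.0813 \cdot 10^{-5}$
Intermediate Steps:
$q = 4$ ($q = 2 + 2 = 4$)
$n = 7$ ($n = 8 - 1 = 7$)
$w{\left(j \right)} = 4 j^{2}$ ($w{\left(j \right)} = \left(2 j\right)^{2} = 4 j^{2}$)
$h{\left(t \right)} = -42 + \frac{2 t}{t + 4 t^{2}}$ ($h{\left(t \right)} = \left(-6\right) 7 + \frac{t + t}{t + 4 t^{2}} = -42 + \frac{2 t}{t + 4 t^{2}}$)
$\frac{1}{-92441 + h{\left(62 \right)}} = \frac{1}{-92441 + \frac{8 \left(-5 - 1302\right)}{1 + 4 \cdot 62}} = \frac{1}{-92441 + \frac{8 \left(-5 - 1302\right)}{1 + 248}} = \frac{1}{-92441 + 8 \cdot \frac{1}{249} \left(-1307\right)} = \frac{1}{-92441 - \frac{10456}{249}} = \frac{1}{- \frac{23028265}{249}} = - \frac{249}{23028265}$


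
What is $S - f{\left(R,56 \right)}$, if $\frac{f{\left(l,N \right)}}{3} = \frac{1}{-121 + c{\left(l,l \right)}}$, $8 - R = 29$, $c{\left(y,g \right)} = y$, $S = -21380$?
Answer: $- \frac{3035957}{142} \approx -21380.0$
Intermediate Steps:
$R = -21$ ($R = 8 - 29 = -21$)
$f{\left(l,N \right)} = \frac{3}{-121 + l}$
$S - f{\left(R,56 \right)} = -21380 - \frac{3}{-121 - 21} = -21380 - \frac{3}{-142} = -21380 - 3 \left(- \frac{1}{142}\right) = -21380 - - \frac{3}{142} = -21380 + \frac{3}{142} = - \frac{3035957}{142}$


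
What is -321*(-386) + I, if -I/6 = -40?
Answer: 124146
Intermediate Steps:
I = 240 (I = -6*(-40) = 240)
-321*(-386) + I = -321*(-386) + 240 = 123906 + 240 = 124146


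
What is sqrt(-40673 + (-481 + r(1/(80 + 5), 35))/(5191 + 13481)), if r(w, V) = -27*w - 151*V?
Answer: I*sqrt(711486298341435)/132260 ≈ 201.68*I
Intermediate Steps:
r(w, V) = -151*V - 27*w
sqrt(-40673 + (-481 + r(1/(80 + 5), 35))/(5191 + 13481)) = sqrt(-40673 + (-481 + (-151*35 - 27/(80 + 5)))/(5191 + 13481)) = sqrt(-40673 + (-481 + (-5285 - 27/85))/18672) = sqrt(-40673 + (-481 + (-5285 - 27*1/85))*(1/18672)) = sqrt(-40673 + (-481 + (-5285 - 27/85))*(1/18672)) = sqrt(-40673 + (-481 - 449252/85)*(1/18672)) = sqrt(-40673 - 490137/85*1/18672) = sqrt(-40673 - 163379/529040) = sqrt(-21517807299/529040) = I*sqrt(711486298341435)/132260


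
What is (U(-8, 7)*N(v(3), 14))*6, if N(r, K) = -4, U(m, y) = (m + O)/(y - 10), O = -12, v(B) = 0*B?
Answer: -160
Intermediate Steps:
v(B) = 0
U(m, y) = (-12 + m)/(-10 + y) (U(m, y) = (m - 12)/(y - 10) = (-12 + m)/(-10 + y))
(U(-8, 7)*N(v(3), 14))*6 = (((-12 - 8)/(-10 + 7))*(-4))*6 = ((-20/(-3))*(-4))*6 = (-1/3*(-20)*(-4))*6 = ((20/3)*(-4))*6 = -80/3*6 = -160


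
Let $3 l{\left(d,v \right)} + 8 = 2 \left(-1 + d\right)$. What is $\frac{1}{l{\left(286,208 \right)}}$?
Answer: $\frac{3}{562} \approx 0.0053381$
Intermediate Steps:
$l{\left(d,v \right)} = - \frac{10}{3} + \frac{2 d}{3}$ ($l{\left(d,v \right)} = - \frac{8}{3} + \frac{2 \left(-1 + d\right)}{3} = - \frac{8}{3} + \frac{-2 + 2 d}{3} = - \frac{8}{3} + \left(- \frac{2}{3} + \frac{2 d}{3}\right) = - \frac{10}{3} + \frac{2 d}{3}$)
$\frac{1}{l{\left(286,208 \right)}} = \frac{1}{- \frac{10}{3} + \frac{2}{3} \cdot 286} = \frac{1}{- \frac{10}{3} + \frac{572}{3}} = \frac{1}{\frac{562}{3}} = \frac{3}{562}$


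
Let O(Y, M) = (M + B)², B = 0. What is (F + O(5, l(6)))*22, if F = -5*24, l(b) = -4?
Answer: -2288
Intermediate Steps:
O(Y, M) = M² (O(Y, M) = (M + 0)² = M²)
F = -120
(F + O(5, l(6)))*22 = (-120 + (-4)²)*22 = (-120 + 16)*22 = -104*22 = -2288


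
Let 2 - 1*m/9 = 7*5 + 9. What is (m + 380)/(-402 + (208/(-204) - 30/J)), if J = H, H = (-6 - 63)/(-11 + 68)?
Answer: -1173/221836 ≈ -0.0052877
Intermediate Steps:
m = -378 (m = 18 - 9*(7*5 + 9) = 18 - 9*(35 + 9) = 18 - 9*44 = 18 - 396 = -378)
H = -23/19 (H = -69/57 = -69*1/57 = -23/19 ≈ -1.2105)
J = -23/19 ≈ -1.2105
(m + 380)/(-402 + (208/(-204) - 30/J)) = (-378 + 380)/(-402 + (208/(-204) - 30/(-23/19))) = 2/(-402 + (208*(-1/204) - 30*(-19/23))) = 2/(-402 + (-52/51 + 570/23)) = 2/(-402 + 27874/1173) = 2/(-443672/1173) = 2*(-1173/443672) = -1173/221836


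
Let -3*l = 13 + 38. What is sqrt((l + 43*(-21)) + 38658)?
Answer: sqrt(37738) ≈ 194.26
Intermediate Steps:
l = -17 (l = -(13 + 38)/3 = -1/3*51 = -17)
sqrt((l + 43*(-21)) + 38658) = sqrt((-17 + 43*(-21)) + 38658) = sqrt((-17 - 903) + 38658) = sqrt(-920 + 38658) = sqrt(37738)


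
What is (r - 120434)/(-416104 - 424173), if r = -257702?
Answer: 378136/840277 ≈ 0.45001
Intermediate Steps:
(r - 120434)/(-416104 - 424173) = (-257702 - 120434)/(-416104 - 424173) = -378136/(-840277) = -378136*(-1/840277) = 378136/840277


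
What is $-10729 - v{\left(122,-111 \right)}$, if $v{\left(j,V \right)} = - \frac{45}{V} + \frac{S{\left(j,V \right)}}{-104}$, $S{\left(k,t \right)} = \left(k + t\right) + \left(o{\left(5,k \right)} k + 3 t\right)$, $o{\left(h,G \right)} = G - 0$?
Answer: $- \frac{20373979}{1924} \approx -10589.0$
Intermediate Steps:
$o{\left(h,G \right)} = G$ ($o{\left(h,G \right)} = G + 0 = G$)
$S{\left(k,t \right)} = k + k^{2} + 4 t$ ($S{\left(k,t \right)} = \left(k + t\right) + \left(k k + 3 t\right) = \left(k + t\right) + \left(k^{2} + 3 t\right) = k + k^{2} + 4 t$)
$v{\left(j,V \right)} = - \frac{45}{V} - \frac{V}{26} - \frac{j}{104} - \frac{j^{2}}{104}$ ($v{\left(j,V \right)} = - \frac{45}{V} + \frac{j + j^{2} + 4 V}{-104} = - \frac{45}{V} + \left(j + j^{2} + 4 V\right) \left(- \frac{1}{104}\right) = - \frac{45}{V} - \left(\frac{V}{26} + \frac{j}{104} + \frac{j^{2}}{104}\right) = - \frac{45}{V} - \frac{V}{26} - \frac{j}{104} - \frac{j^{2}}{104}$)
$-10729 - v{\left(122,-111 \right)} = -10729 - \frac{-4680 - 111 \left(\left(-1\right) 122 - 122^{2} - -444\right)}{104 \left(-111\right)} = -10729 - \frac{1}{104} \left(- \frac{1}{111}\right) \left(-4680 - 111 \left(-122 - 14884 + 444\right)\right) = -10729 - \frac{1}{104} \left(- \frac{1}{111}\right) \left(-4680 - -1616382\right) = -10729 - \frac{1}{104} \left(- \frac{1}{111}\right) \left(-4680 + 1616382\right) = -10729 - \frac{1}{104} \left(- \frac{1}{111}\right) 1611702 = -10729 - - \frac{268617}{1924} = -10729 + \frac{268617}{1924} = - \frac{20373979}{1924}$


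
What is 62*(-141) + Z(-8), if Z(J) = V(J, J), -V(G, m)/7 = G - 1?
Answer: -8679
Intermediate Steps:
V(G, m) = 7 - 7*G (V(G, m) = -7*(G - 1) = -7*(-1 + G) = 7 - 7*G)
Z(J) = 7 - 7*J
62*(-141) + Z(-8) = 62*(-141) + (7 - 7*(-8)) = -8742 + (7 + 56) = -8742 + 63 = -8679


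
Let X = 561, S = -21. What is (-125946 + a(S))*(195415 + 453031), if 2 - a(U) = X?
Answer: -82031661230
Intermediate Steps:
a(U) = -559 (a(U) = 2 - 1*561 = 2 - 561 = -559)
(-125946 + a(S))*(195415 + 453031) = (-125946 - 559)*(195415 + 453031) = -126505*648446 = -82031661230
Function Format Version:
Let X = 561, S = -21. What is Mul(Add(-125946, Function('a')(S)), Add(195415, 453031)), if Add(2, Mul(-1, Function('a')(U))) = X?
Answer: -82031661230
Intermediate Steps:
Function('a')(U) = -559 (Function('a')(U) = Add(2, Mul(-1, 561)) = Add(2, -561) = -559)
Mul(Add(-125946, Function('a')(S)), Add(195415, 453031)) = Mul(Add(-125946, -559), Add(195415, 453031)) = Mul(-126505, 648446) = -82031661230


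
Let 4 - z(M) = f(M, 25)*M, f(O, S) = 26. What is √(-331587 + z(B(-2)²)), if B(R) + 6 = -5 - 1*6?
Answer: I*√339097 ≈ 582.32*I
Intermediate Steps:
B(R) = -17 (B(R) = -6 + (-5 - 1*6) = -6 + (-5 - 6) = -6 - 11 = -17)
z(M) = 4 - 26*M
√(-331587 + z(B(-2)²)) = √(-331587 + (4 - 26*(-17)²)) = √(-331587 + (4 - 26*289)) = √(-331587 + (4 - 7514)) = √(-331587 - 7510) = √(-339097) = I*√339097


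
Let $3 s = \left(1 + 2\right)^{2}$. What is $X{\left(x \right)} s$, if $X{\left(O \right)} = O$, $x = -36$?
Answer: $-108$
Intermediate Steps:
$s = 3$ ($s = \frac{\left(1 + 2\right)^{2}}{3} = \frac{3^{2}}{3} = \frac{1}{3} \cdot 9 = 3$)
$X{\left(x \right)} s = \left(-36\right) 3 = -108$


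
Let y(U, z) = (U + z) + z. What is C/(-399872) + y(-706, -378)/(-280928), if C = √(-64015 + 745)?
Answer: 731/140464 - 3*I*√7030/399872 ≈ 0.0052042 - 0.00062904*I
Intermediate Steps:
y(U, z) = U + 2*z
C = 3*I*√7030 (C = √(-63270) = 3*I*√7030 ≈ 251.54*I)
C/(-399872) + y(-706, -378)/(-280928) = (3*I*√7030)/(-399872) + (-706 + 2*(-378))/(-280928) = (3*I*√7030)*(-1/399872) + (-706 - 756)*(-1/280928) = -3*I*√7030/399872 - 1462*(-1/280928) = -3*I*√7030/399872 + 731/140464 = 731/140464 - 3*I*√7030/399872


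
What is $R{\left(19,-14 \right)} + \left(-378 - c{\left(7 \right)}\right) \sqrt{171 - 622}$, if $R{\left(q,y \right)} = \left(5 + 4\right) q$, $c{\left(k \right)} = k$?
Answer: $171 - 385 i \sqrt{451} \approx 171.0 - 8176.2 i$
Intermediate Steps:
$R{\left(q,y \right)} = 9 q$
$R{\left(19,-14 \right)} + \left(-378 - c{\left(7 \right)}\right) \sqrt{171 - 622} = 9 \cdot 19 + \left(-378 - 7\right) \sqrt{171 - 622} = 171 + \left(-378 - 7\right) \sqrt{-451} = 171 - 385 i \sqrt{451}$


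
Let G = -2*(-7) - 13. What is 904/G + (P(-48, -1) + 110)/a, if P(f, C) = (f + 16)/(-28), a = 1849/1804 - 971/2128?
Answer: 600022200/545747 ≈ 1099.5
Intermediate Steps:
a = 545747/959728 (a = 1849*(1/1804) - 971*1/2128 = 1849/1804 - 971/2128 = 545747/959728 ≈ 0.56865)
G = 1 (G = 14 - 13 = 1)
P(f, C) = -4/7 - f/28 (P(f, C) = (16 + f)*(-1/28) = -4/7 - f/28)
904/G + (P(-48, -1) + 110)/a = 904/1 + ((-4/7 - 1/28*(-48)) + 110)/(545747/959728) = 904*1 + ((-4/7 + 12/7) + 110)*(959728/545747) = 904 + (8/7 + 110)*(959728/545747) = 904 + (778/7)*(959728/545747) = 904 + 106666912/545747 = 600022200/545747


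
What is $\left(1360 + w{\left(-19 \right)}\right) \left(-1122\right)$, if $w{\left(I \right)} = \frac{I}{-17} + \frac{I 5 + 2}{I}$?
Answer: $- \frac{29120652}{19} \approx -1.5327 \cdot 10^{6}$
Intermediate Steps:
$w{\left(I \right)} = - \frac{I}{17} + \frac{2 + 5 I}{I}$ ($w{\left(I \right)} = I \left(- \frac{1}{17}\right) + \frac{5 I + 2}{I} = - \frac{I}{17} + \frac{2 + 5 I}{I}$)
$\left(1360 + w{\left(-19 \right)}\right) \left(-1122\right) = \left(1360 + \left(5 + \frac{2}{-19} - - \frac{19}{17}\right)\right) \left(-1122\right) = \left(1360 + \left(5 + 2 \left(- \frac{1}{19}\right) + \frac{19}{17}\right)\right) \left(-1122\right) = \left(1360 + \left(5 - \frac{2}{19} + \frac{19}{17}\right)\right) \left(-1122\right) = \left(1360 + \frac{1942}{323}\right) \left(-1122\right) = \frac{441222}{323} \left(-1122\right) = - \frac{29120652}{19}$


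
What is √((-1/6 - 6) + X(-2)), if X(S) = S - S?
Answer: I*√222/6 ≈ 2.4833*I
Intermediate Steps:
X(S) = 0
√((-1/6 - 6) + X(-2)) = √((-1/6 - 6) + 0) = √((-1*⅙ - 6) + 0) = √((-⅙ - 6) + 0) = √(-37/6 + 0) = √(-37/6) = I*√222/6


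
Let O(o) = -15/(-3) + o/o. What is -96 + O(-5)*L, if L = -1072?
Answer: -6528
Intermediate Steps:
O(o) = 6 (O(o) = -15*(-⅓) + 1 = 5 + 1 = 6)
-96 + O(-5)*L = -96 + 6*(-1072) = -96 - 6432 = -6528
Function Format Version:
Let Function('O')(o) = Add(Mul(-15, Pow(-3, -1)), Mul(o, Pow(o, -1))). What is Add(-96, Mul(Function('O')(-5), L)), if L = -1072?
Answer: -6528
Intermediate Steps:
Function('O')(o) = 6 (Function('O')(o) = Add(Mul(-15, Rational(-1, 3)), 1) = Add(5, 1) = 6)
Add(-96, Mul(Function('O')(-5), L)) = Add(-96, Mul(6, -1072)) = Add(-96, -6432) = -6528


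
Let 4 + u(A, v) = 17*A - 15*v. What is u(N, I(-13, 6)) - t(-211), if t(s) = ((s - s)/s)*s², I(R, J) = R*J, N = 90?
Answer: 2696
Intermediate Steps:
I(R, J) = J*R
u(A, v) = -4 - 15*v + 17*A (u(A, v) = -4 + (17*A - 15*v) = -4 + (-15*v + 17*A) = -4 - 15*v + 17*A)
t(s) = 0 (t(s) = (0/s)*s² = 0*s² = 0)
u(N, I(-13, 6)) - t(-211) = (-4 - 90*(-13) + 17*90) - 1*0 = (-4 - 15*(-78) + 1530) + 0 = (-4 + 1170 + 1530) + 0 = 2696 + 0 = 2696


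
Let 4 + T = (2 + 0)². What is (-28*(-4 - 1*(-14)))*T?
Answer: 0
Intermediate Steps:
T = 0 (T = -4 + (2 + 0)² = -4 + 2² = -4 + 4 = 0)
(-28*(-4 - 1*(-14)))*T = -28*(-4 - 1*(-14))*0 = -28*(-4 + 14)*0 = -28*10*0 = -280*0 = 0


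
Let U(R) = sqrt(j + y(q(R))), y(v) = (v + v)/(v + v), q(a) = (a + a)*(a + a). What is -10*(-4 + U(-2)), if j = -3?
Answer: 40 - 10*I*sqrt(2) ≈ 40.0 - 14.142*I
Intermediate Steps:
q(a) = 4*a**2 (q(a) = (2*a)*(2*a) = 4*a**2)
y(v) = 1 (y(v) = (2*v)/((2*v)) = (2*v)*(1/(2*v)) = 1)
U(R) = I*sqrt(2) (U(R) = sqrt(-3 + 1) = sqrt(-2) = I*sqrt(2))
-10*(-4 + U(-2)) = -10*(-4 + I*sqrt(2)) = 40 - 10*I*sqrt(2)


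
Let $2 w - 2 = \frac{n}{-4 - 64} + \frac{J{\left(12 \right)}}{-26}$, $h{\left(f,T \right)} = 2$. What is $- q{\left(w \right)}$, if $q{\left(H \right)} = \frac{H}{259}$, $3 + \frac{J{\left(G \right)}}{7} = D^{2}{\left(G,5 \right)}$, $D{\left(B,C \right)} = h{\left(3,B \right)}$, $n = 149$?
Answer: $\frac{11}{12376} \approx 0.00088882$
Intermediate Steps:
$D{\left(B,C \right)} = 2$
$J{\left(G \right)} = 7$ ($J{\left(G \right)} = -21 + 7 \cdot 2^{2} = -21 + 7 \cdot 4 = -21 + 28 = 7$)
$w = - \frac{407}{1768}$ ($w = 1 + \frac{\frac{149}{-4 - 64} + \frac{7}{-26}}{2} = 1 + \frac{\frac{149}{-4 - 64} + 7 \left(- \frac{1}{26}\right)}{2} = 1 + \frac{\frac{149}{-68} - \frac{7}{26}}{2} = 1 + \frac{149 \left(- \frac{1}{68}\right) - \frac{7}{26}}{2} = 1 + \frac{- \frac{149}{68} - \frac{7}{26}}{2} = 1 + \frac{1}{2} \left(- \frac{2175}{884}\right) = 1 - \frac{2175}{1768} = - \frac{407}{1768} \approx -0.2302$)
$q{\left(H \right)} = \frac{H}{259}$ ($q{\left(H \right)} = H \frac{1}{259} = \frac{H}{259}$)
$- q{\left(w \right)} = - \frac{-407}{259 \cdot 1768} = \left(-1\right) \left(- \frac{11}{12376}\right) = \frac{11}{12376}$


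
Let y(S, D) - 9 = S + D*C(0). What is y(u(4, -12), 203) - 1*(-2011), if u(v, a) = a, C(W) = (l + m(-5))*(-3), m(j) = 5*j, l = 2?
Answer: 16015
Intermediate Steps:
C(W) = 69 (C(W) = (2 + 5*(-5))*(-3) = (2 - 25)*(-3) = -23*(-3) = 69)
y(S, D) = 9 + S + 69*D (y(S, D) = 9 + (S + D*69) = 9 + (S + 69*D) = 9 + S + 69*D)
y(u(4, -12), 203) - 1*(-2011) = (9 - 12 + 69*203) - 1*(-2011) = (9 - 12 + 14007) + 2011 = 14004 + 2011 = 16015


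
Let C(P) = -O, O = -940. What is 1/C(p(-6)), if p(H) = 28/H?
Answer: 1/940 ≈ 0.0010638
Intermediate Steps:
C(P) = 940 (C(P) = -1*(-940) = 940)
1/C(p(-6)) = 1/940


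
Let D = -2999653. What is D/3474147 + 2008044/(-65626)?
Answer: -3586547633123/113997185511 ≈ -31.462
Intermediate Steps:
D/3474147 + 2008044/(-65626) = -2999653/3474147 + 2008044/(-65626) = -2999653*1/3474147 + 2008044*(-1/65626) = -2999653/3474147 - 1004022/32813 = -3586547633123/113997185511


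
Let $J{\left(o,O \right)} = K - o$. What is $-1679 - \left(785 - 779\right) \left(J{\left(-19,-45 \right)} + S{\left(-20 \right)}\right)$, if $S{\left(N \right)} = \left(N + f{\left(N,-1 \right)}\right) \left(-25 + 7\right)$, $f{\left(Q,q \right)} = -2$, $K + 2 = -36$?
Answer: $-3941$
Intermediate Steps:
$K = -38$ ($K = -2 - 36 = -38$)
$S{\left(N \right)} = 36 - 18 N$ ($S{\left(N \right)} = \left(N - 2\right) \left(-25 + 7\right) = \left(-2 + N\right) \left(-18\right) = 36 - 18 N$)
$J{\left(o,O \right)} = -38 - o$
$-1679 - \left(785 - 779\right) \left(J{\left(-19,-45 \right)} + S{\left(-20 \right)}\right) = -1679 - \left(785 - 779\right) \left(\left(-38 - -19\right) + \left(36 - -360\right)\right) = -1679 - 6 \left(\left(-38 + 19\right) + \left(36 + 360\right)\right) = -1679 - 6 \left(-19 + 396\right) = -1679 - 6 \cdot 377 = -1679 - 2262 = -3941$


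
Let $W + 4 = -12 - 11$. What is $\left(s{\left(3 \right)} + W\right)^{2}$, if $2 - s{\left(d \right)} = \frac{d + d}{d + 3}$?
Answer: $676$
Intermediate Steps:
$s{\left(d \right)} = 2 - \frac{2 d}{3 + d}$ ($s{\left(d \right)} = 2 - \frac{d + d}{d + 3} = 2 - \frac{2 d}{3 + d}$)
$W = -27$ ($W = -4 - 23 = -27$)
$\left(s{\left(3 \right)} + W\right)^{2} = \left(\frac{6}{3 + 3} - 27\right)^{2} = \left(\frac{6}{6} - 27\right)^{2} = \left(6 \cdot \frac{1}{6} - 27\right)^{2} = \left(1 - 27\right)^{2} = \left(-26\right)^{2} = 676$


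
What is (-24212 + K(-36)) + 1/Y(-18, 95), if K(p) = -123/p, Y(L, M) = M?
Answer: -27597773/1140 ≈ -24209.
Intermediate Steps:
(-24212 + K(-36)) + 1/Y(-18, 95) = (-24212 - 123/(-36)) + 1/95 = (-24212 - 123*(-1/36)) + 1/95 = (-24212 + 41/12) + 1/95 = -290503/12 + 1/95 = -27597773/1140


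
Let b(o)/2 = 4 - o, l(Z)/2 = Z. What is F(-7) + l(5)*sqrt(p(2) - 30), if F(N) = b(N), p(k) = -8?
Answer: 22 + 10*I*sqrt(38) ≈ 22.0 + 61.644*I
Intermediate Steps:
l(Z) = 2*Z
b(o) = 8 - 2*o (b(o) = 2*(4 - o) = 8 - 2*o)
F(N) = 8 - 2*N
F(-7) + l(5)*sqrt(p(2) - 30) = (8 - 2*(-7)) + (2*5)*sqrt(-8 - 30) = (8 + 14) + 10*sqrt(-38) = 22 + 10*(I*sqrt(38)) = 22 + 10*I*sqrt(38)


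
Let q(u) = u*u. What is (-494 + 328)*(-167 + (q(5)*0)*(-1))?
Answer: 27722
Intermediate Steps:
q(u) = u²
(-494 + 328)*(-167 + (q(5)*0)*(-1)) = (-494 + 328)*(-167 + (5²*0)*(-1)) = -166*(-167 + (25*0)*(-1)) = -166*(-167 + 0*(-1)) = -166*(-167 + 0) = -166*(-167) = 27722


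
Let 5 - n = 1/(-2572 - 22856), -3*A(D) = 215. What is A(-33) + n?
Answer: -1695199/25428 ≈ -66.667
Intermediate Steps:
A(D) = -215/3 (A(D) = -⅓*215 = -215/3)
n = 127141/25428 (n = 5 - 1/(-2572 - 22856) = 5 - 1/(-25428) = 5 - 1*(-1/25428) = 5 + 1/25428 = 127141/25428 ≈ 5.0000)
A(-33) + n = -215/3 + 127141/25428 = -1695199/25428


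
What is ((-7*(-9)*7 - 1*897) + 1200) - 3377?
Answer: -2633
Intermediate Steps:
((-7*(-9)*7 - 1*897) + 1200) - 3377 = ((63*7 - 897) + 1200) - 3377 = ((441 - 897) + 1200) - 3377 = (-456 + 1200) - 3377 = 744 - 3377 = -2633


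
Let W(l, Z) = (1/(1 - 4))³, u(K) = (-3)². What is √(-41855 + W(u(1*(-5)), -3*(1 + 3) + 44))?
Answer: I*√3390258/9 ≈ 204.58*I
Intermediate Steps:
u(K) = 9
W(l, Z) = -1/27 (W(l, Z) = (1/(-3))³ = (-⅓)³ = -1/27)
√(-41855 + W(u(1*(-5)), -3*(1 + 3) + 44)) = √(-41855 - 1/27) = √(-1130086/27) = I*√3390258/9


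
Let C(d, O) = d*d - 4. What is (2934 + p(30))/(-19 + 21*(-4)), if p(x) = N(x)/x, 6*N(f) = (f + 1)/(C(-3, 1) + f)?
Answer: -18484231/648900 ≈ -28.485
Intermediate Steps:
C(d, O) = -4 + d**2 (C(d, O) = d**2 - 4 = -4 + d**2)
N(f) = (1 + f)/(6*(5 + f)) (N(f) = ((f + 1)/((-4 + (-3)**2) + f))/6 = ((1 + f)/((-4 + 9) + f))/6 = ((1 + f)/(5 + f))/6 = (1 + f)/(6*(5 + f)))
p(x) = (1 + x)/(6*x*(5 + x)) (p(x) = ((1 + x)/(6*(5 + x)))/x = (1 + x)/(6*x*(5 + x)))
(2934 + p(30))/(-19 + 21*(-4)) = (2934 + (1/6)*(1 + 30)/(30*(5 + 30)))/(-19 + 21*(-4)) = (2934 + (1/6)*(1/30)*31/35)/(-19 - 84) = (2934 + (1/6)*(1/30)*(1/35)*31)/(-103) = (2934 + 31/6300)*(-1/103) = (18484231/6300)*(-1/103) = -18484231/648900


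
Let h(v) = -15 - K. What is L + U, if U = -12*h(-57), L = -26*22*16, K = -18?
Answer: -9188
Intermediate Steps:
L = -9152 (L = -572*16 = -9152)
h(v) = 3 (h(v) = -15 - 1*(-18) = -15 + 18 = 3)
U = -36 (U = -12*3 = -36)
L + U = -9152 - 36 = -9188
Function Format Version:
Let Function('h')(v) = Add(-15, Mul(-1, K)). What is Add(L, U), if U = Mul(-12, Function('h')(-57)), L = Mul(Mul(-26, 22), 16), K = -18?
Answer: -9188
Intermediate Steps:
L = -9152 (L = Mul(-572, 16) = -9152)
Function('h')(v) = 3 (Function('h')(v) = Add(-15, Mul(-1, -18)) = Add(-15, 18) = 3)
U = -36 (U = Mul(-12, 3) = -36)
Add(L, U) = Add(-9152, -36) = -9188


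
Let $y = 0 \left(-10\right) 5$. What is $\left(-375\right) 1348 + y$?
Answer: $-505500$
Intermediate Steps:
$y = 0$ ($y = 0 \cdot 5 = 0$)
$\left(-375\right) 1348 + y = \left(-375\right) 1348 + 0 = -505500 + 0 = -505500$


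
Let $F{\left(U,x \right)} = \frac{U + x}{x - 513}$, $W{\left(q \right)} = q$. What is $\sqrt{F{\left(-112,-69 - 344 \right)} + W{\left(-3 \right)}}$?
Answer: $\frac{i \sqrt{2086278}}{926} \approx 1.5598 i$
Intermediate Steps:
$F{\left(U,x \right)} = \frac{U + x}{-513 + x}$
$\sqrt{F{\left(-112,-69 - 344 \right)} + W{\left(-3 \right)}} = \sqrt{\frac{-112 - 413}{-513 - 413} - 3} = \sqrt{\frac{1}{-926} \left(-525\right) - 3} = \sqrt{\left(- \frac{1}{926}\right) \left(-525\right) - 3} = \sqrt{\frac{525}{926} - 3} = \sqrt{- \frac{2253}{926}} = \frac{i \sqrt{2086278}}{926}$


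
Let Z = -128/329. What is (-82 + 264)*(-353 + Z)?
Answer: -3022890/47 ≈ -64317.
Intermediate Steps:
Z = -128/329 (Z = -128*1/329 = -128/329 ≈ -0.38906)
(-82 + 264)*(-353 + Z) = (-82 + 264)*(-353 - 128/329) = 182*(-116265/329) = -3022890/47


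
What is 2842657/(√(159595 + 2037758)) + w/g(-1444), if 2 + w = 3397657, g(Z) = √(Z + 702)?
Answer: 2842657*√2197353/2197353 - 3397655*I*√742/742 ≈ 1917.7 - 1.2473e+5*I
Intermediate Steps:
g(Z) = √(702 + Z)
w = 3397655 (w = -2 + 3397657 = 3397655)
2842657/(√(159595 + 2037758)) + w/g(-1444) = 2842657/(√(159595 + 2037758)) + 3397655/(√(702 - 1444)) = 2842657/(√2197353) + 3397655/(√(-742)) = 2842657*(√2197353/2197353) + 3397655/((I*√742)) = 2842657*√2197353/2197353 + 3397655*(-I*√742/742) = 2842657*√2197353/2197353 - 3397655*I*√742/742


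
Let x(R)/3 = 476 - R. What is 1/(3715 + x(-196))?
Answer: 1/5731 ≈ 0.00017449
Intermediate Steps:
x(R) = 1428 - 3*R (x(R) = 3*(476 - R) = 1428 - 3*R)
1/(3715 + x(-196)) = 1/(3715 + (1428 - 3*(-196))) = 1/(3715 + (1428 + 588)) = 1/(3715 + 2016) = 1/5731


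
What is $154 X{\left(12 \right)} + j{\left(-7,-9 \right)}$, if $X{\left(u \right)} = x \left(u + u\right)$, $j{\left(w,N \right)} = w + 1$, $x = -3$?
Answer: $-11094$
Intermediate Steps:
$j{\left(w,N \right)} = 1 + w$
$X{\left(u \right)} = - 6 u$ ($X{\left(u \right)} = - 3 \left(u + u\right) = - 3 \cdot 2 u = - 6 u$)
$154 X{\left(12 \right)} + j{\left(-7,-9 \right)} = 154 \left(\left(-6\right) 12\right) + \left(1 - 7\right) = 154 \left(-72\right) - 6 = -11088 - 6 = -11094$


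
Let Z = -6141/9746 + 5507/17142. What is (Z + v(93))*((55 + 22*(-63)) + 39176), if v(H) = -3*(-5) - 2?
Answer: 6686767817835/13922161 ≈ 4.8030e+5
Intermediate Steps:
Z = -12899450/41766483 (Z = -6141*1/9746 + 5507*(1/17142) = -6141/9746 + 5507/17142 = -12899450/41766483 ≈ -0.30885)
v(H) = 13 (v(H) = 15 - 2 = 13)
(Z + v(93))*((55 + 22*(-63)) + 39176) = (-12899450/41766483 + 13)*((55 + 22*(-63)) + 39176) = 530064829*((55 - 1386) + 39176)/41766483 = 530064829*(-1331 + 39176)/41766483 = (530064829/41766483)*37845 = 6686767817835/13922161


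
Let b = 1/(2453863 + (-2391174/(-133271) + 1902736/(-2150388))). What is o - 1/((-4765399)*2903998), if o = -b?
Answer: -991489223575331391908279/2432996064236919779908613581390 ≈ -4.0752e-7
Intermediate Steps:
b = 71646089787/175810910916083695 (b = 1/(2453863 + (-2391174*(-1/133271) + 1902736*(-1/2150388))) = 1/(2453863 + (2391174/133271 - 475684/537597)) = 1/(2453863 + 1222093086514/71646089787) = 1/(175810910916083695/71646089787) = 71646089787/175810910916083695 ≈ 4.0752e-7)
o = -71646089787/175810910916083695 (o = -1*71646089787/175810910916083695 = -71646089787/175810910916083695 ≈ -4.0752e-7)
o - 1/((-4765399)*2903998) = -71646089787/175810910916083695 - 1/((-4765399)*2903998) = -71646089787/175810910916083695 - (-1)/(4765399*2903998) = -71646089787/175810910916083695 - 1*(-1/13838709165202) = -71646089787/175810910916083695 + 1/13838709165202 = -991489223575331391908279/2432996064236919779908613581390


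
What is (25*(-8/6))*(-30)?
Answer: 1000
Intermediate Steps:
(25*(-8/6))*(-30) = (25*((1/6)*(-8)))*(-30) = (25*(-4/3))*(-30) = -100/3*(-30) = 1000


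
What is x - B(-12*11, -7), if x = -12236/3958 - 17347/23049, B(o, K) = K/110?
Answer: -18968486653/5017536810 ≈ -3.7804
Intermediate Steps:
B(o, K) = K/110 (B(o, K) = K*(1/110) = K/110)
x = -175343495/45613971 (x = -12236*1/3958 - 17347*1/23049 = -6118/1979 - 17347/23049 = -175343495/45613971 ≈ -3.8441)
x - B(-12*11, -7) = -175343495/45613971 - (-7)/110 = -175343495/45613971 - 1*(-7/110) = -175343495/45613971 + 7/110 = -18968486653/5017536810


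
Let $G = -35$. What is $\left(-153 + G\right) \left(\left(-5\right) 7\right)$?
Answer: $6580$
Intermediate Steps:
$\left(-153 + G\right) \left(\left(-5\right) 7\right) = \left(-153 - 35\right) \left(\left(-5\right) 7\right) = \left(-188\right) \left(-35\right) = 6580$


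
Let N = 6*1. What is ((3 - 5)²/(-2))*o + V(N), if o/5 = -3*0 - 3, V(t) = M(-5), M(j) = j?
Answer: 25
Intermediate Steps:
N = 6
V(t) = -5
o = -15 (o = 5*(-3*0 - 3) = 5*(0 - 3) = 5*(-3) = -15)
((3 - 5)²/(-2))*o + V(N) = ((3 - 5)²/(-2))*(-15) - 5 = ((-2)²*(-½))*(-15) - 5 = (4*(-½))*(-15) - 5 = -2*(-15) - 5 = 30 - 5 = 25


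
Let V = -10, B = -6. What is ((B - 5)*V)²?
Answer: 12100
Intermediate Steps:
((B - 5)*V)² = ((-6 - 5)*(-10))² = (-11*(-10))² = 110² = 12100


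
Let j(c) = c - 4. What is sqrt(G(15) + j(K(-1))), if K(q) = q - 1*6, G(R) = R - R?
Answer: I*sqrt(11) ≈ 3.3166*I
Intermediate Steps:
G(R) = 0
K(q) = -6 + q (K(q) = q - 6 = -6 + q)
j(c) = -4 + c
sqrt(G(15) + j(K(-1))) = sqrt(0 + (-4 + (-6 - 1))) = sqrt(0 + (-4 - 7)) = sqrt(0 - 11) = sqrt(-11) = I*sqrt(11)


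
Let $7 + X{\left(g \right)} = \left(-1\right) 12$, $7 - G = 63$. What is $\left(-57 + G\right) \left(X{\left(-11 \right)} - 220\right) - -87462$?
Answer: $114469$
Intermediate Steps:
$G = -56$ ($G = 7 - 63 = -56$)
$X{\left(g \right)} = -19$ ($X{\left(g \right)} = -7 - 12 = -19$)
$\left(-57 + G\right) \left(X{\left(-11 \right)} - 220\right) - -87462 = \left(-57 - 56\right) \left(-19 - 220\right) - -87462 = \left(-113\right) \left(-239\right) + 87462 = 27007 + 87462 = 114469$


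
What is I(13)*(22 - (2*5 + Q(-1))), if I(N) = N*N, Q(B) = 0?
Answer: 2028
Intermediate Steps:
I(N) = N²
I(13)*(22 - (2*5 + Q(-1))) = 13²*(22 - (2*5 + 0)) = 169*(22 - (10 + 0)) = 169*(22 - 1*10) = 169*(22 - 10) = 169*12 = 2028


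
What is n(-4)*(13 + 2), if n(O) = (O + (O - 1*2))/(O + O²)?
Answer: -25/2 ≈ -12.500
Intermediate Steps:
n(O) = (-2 + 2*O)/(O + O²) (n(O) = (O + (O - 2))/(O + O²) = (O + (-2 + O))/(O + O²) = (-2 + 2*O)/(O + O²))
n(-4)*(13 + 2) = (2*(-1 - 4)/(-4*(1 - 4)))*(13 + 2) = (2*(-¼)*(-5)/(-3))*15 = (2*(-¼)*(-⅓)*(-5))*15 = -⅚*15 = -25/2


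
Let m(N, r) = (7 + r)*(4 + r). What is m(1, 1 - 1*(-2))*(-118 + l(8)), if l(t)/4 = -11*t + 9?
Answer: -30380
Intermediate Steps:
m(N, r) = (4 + r)*(7 + r)
l(t) = 36 - 44*t (l(t) = 4*(-11*t + 9) = 4*(9 - 11*t) = 36 - 44*t)
m(1, 1 - 1*(-2))*(-118 + l(8)) = (28 + (1 - 1*(-2))**2 + 11*(1 - 1*(-2)))*(-118 + (36 - 44*8)) = (28 + (1 + 2)**2 + 11*(1 + 2))*(-118 + (36 - 352)) = (28 + 3**2 + 11*3)*(-118 - 316) = (28 + 9 + 33)*(-434) = 70*(-434) = -30380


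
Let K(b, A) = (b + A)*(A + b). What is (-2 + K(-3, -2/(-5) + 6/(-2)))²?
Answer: 538756/625 ≈ 862.01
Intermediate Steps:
K(b, A) = (A + b)² (K(b, A) = (A + b)*(A + b) = (A + b)²)
(-2 + K(-3, -2/(-5) + 6/(-2)))² = (-2 + ((-2/(-5) + 6/(-2)) - 3)²)² = (-2 + ((-2*(-⅕) + 6*(-½)) - 3)²)² = (-2 + ((⅖ - 3) - 3)²)² = (-2 + (-13/5 - 3)²)² = (-2 + (-28/5)²)² = (-2 + 784/25)² = (734/25)² = 538756/625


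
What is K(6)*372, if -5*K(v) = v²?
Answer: -13392/5 ≈ -2678.4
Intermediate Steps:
K(v) = -v²/5
K(6)*372 = -⅕*6²*372 = -⅕*36*372 = -36/5*372 = -13392/5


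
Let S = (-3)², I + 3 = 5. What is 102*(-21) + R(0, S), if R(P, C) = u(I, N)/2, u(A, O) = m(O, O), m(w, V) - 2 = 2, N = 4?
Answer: -2140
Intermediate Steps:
I = 2 (I = -3 + 5 = 2)
m(w, V) = 4 (m(w, V) = 2 + 2 = 4)
u(A, O) = 4
S = 9
R(P, C) = 2 (R(P, C) = 4/2 = 4*(½) = 2)
102*(-21) + R(0, S) = 102*(-21) + 2 = -2142 + 2 = -2140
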